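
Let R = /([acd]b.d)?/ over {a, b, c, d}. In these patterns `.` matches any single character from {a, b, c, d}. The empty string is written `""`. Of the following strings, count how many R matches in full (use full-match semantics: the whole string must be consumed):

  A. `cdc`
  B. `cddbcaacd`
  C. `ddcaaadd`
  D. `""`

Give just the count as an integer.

A → no match
B → no match
C → no match
D → match
Total matched: 1

1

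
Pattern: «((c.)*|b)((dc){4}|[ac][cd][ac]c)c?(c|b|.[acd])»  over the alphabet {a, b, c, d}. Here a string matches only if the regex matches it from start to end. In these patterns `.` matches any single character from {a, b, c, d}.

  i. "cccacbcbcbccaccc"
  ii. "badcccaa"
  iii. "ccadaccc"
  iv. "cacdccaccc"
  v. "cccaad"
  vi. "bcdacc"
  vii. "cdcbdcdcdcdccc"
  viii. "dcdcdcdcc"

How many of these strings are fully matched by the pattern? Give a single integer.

i → match
ii. "badcccaa" → match
iii. "ccadaccc" → match
iv. "cacdccaccc" → match
v. "cccaad" → no match
vi. "bcdacc" → match
vii → match
viii. "dcdcdcdcc" → match
Total matched: 7

7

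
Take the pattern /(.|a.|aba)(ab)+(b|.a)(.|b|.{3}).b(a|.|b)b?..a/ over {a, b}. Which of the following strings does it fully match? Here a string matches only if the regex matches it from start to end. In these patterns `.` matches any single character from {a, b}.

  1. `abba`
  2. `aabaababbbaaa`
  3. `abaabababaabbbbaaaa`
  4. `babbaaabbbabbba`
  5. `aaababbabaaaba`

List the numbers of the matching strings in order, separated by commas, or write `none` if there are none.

1 → no match
2 → match
3 → no match
4 → match
5 → no match

2, 4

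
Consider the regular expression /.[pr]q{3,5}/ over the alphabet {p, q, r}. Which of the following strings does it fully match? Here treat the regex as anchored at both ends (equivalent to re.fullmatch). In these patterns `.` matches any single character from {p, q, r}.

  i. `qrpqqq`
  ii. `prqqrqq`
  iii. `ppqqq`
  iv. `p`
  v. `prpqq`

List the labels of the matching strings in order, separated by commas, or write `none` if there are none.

i → no match
ii → no match
iii → match
iv → no match — must end with `q`
v → no match

iii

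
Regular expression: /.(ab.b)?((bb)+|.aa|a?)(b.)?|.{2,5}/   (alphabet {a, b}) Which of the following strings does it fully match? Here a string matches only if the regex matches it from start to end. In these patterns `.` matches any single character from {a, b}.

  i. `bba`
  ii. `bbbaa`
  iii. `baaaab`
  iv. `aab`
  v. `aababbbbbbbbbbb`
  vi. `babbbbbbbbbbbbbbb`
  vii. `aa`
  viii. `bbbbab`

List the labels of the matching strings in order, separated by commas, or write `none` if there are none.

i, ii, iv, v, vi, vii

i. `bba` → match
ii. `bbbaa` → match
iii. `baaaab` → no match
iv. `aab` → match
v → match
vi → match
vii. `aa` → match
viii. `bbbbab` → no match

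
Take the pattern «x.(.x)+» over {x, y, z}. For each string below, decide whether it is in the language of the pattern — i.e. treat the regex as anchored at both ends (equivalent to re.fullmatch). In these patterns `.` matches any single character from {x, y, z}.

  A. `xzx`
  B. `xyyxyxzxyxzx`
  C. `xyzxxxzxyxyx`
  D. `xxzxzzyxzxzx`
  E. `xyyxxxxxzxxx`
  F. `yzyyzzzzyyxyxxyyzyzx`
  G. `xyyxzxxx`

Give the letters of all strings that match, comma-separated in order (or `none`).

A. `xzx` → no match
B. `xyyxyxzxyxzx` → match
C. `xyzxxxzxyxyx` → match
D. `xxzxzzyxzxzx` → no match
E. `xyyxxxxxzxxx` → match
F → no match — must start with `x`
G. `xyyxzxxx` → match

B, C, E, G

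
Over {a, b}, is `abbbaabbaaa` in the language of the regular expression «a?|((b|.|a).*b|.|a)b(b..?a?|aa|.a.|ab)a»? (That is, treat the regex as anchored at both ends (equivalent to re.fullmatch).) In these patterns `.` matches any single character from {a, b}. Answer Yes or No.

Yes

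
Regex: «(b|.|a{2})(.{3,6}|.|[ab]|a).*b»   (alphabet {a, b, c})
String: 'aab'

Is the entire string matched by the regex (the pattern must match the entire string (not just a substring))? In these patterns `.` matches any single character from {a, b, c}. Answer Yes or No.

Yes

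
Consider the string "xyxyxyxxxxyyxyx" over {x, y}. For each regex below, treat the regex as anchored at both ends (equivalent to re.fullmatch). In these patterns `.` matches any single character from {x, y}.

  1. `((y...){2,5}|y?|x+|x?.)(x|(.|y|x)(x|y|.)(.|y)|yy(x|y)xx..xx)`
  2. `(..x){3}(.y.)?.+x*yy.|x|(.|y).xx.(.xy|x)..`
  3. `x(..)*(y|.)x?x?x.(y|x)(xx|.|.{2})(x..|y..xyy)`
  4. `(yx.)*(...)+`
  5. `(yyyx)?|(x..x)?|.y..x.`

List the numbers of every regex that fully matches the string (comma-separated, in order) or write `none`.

3, 4

1 → no match
2 → no match
3 → match
4 → match
5 → no match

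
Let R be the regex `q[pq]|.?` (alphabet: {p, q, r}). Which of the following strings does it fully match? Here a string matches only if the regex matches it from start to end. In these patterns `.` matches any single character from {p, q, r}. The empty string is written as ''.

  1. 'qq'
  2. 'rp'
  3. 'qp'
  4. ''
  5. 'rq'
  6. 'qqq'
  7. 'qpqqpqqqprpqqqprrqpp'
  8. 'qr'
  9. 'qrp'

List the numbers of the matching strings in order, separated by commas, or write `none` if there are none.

1, 3, 4

1 → match
2 → no match
3 → match
4 → match
5 → no match
6 → no match
7 → no match
8 → no match
9 → no match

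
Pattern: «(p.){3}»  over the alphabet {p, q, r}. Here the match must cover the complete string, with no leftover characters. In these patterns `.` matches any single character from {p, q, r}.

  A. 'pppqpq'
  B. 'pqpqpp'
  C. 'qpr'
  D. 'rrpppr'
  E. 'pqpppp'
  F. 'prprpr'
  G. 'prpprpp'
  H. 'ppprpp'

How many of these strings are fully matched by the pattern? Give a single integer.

5

A → match
B → match
C → no match — must start with 'p'
D → no match — must start with 'p'
E → match
F → match
G → no match
H → match
Total matched: 5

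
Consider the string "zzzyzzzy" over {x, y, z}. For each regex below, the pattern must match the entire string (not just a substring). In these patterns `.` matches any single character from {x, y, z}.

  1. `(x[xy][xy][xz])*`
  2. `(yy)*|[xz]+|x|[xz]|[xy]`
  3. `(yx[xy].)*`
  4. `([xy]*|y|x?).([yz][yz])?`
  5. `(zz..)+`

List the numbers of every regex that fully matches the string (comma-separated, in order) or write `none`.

1 → no match
2 → no match
3 → no match
4 → no match
5 → match

5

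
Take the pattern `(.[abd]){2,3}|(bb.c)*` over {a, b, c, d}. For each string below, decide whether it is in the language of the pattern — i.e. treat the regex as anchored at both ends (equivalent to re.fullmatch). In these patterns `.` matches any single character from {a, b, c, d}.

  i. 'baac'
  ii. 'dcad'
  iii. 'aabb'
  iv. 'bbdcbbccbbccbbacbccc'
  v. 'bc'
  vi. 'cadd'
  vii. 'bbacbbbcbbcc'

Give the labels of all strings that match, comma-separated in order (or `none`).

i → no match
ii → no match
iii → match
iv → no match
v → no match
vi → match
vii → match

iii, vi, vii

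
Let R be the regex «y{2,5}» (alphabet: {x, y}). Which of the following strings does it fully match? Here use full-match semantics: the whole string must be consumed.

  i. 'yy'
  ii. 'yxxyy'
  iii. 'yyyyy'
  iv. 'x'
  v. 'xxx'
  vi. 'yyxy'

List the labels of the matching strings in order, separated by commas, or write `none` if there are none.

i → match
ii → no match
iii → match
iv → no match — must start with 'y'
v → no match — must start with 'y'
vi → no match

i, iii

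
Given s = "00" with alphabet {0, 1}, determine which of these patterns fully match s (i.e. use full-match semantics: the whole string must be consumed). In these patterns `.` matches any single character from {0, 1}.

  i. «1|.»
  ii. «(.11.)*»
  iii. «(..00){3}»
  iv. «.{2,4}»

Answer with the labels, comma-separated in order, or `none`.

iv

i → no match
ii → no match
iii → no match
iv → match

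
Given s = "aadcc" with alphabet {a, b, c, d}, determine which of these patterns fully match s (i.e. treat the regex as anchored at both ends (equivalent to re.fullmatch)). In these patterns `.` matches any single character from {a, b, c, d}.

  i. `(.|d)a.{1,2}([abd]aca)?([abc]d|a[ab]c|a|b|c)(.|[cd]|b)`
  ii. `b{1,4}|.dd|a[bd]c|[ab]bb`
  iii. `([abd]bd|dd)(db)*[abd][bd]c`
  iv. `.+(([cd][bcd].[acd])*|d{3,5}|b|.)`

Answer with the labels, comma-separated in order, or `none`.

i → match
ii → no match
iii → no match
iv → match

i, iv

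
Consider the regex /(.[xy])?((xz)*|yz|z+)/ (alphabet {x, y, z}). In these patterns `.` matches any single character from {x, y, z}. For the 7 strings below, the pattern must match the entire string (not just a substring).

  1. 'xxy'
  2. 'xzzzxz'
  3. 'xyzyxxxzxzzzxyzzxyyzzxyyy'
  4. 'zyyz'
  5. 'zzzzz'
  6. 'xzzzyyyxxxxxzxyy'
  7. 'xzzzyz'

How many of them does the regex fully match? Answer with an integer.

1 → no match
2 → no match
3 → no match
4 → match
5 → match
6 → no match
7 → no match
Total matched: 2

2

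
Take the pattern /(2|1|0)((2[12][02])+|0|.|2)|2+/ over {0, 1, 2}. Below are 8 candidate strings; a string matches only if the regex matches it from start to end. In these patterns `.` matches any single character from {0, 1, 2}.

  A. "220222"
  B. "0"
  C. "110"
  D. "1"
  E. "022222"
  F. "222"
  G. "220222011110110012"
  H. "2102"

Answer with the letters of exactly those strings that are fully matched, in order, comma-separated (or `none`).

F

A. "220222" → no match
B. "0" → no match
C. "110" → no match
D. "1" → no match
E. "022222" → no match
F. "222" → match
G → no match
H. "2102" → no match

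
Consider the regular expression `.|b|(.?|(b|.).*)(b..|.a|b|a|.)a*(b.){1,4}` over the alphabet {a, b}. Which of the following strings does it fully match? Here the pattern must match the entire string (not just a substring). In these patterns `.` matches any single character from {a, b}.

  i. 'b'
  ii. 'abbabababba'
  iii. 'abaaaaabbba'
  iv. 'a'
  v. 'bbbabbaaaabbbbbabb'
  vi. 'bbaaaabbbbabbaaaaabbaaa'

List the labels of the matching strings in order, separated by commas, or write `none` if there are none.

i → match
ii → match
iii → match
iv → match
v → match
vi → no match

i, ii, iii, iv, v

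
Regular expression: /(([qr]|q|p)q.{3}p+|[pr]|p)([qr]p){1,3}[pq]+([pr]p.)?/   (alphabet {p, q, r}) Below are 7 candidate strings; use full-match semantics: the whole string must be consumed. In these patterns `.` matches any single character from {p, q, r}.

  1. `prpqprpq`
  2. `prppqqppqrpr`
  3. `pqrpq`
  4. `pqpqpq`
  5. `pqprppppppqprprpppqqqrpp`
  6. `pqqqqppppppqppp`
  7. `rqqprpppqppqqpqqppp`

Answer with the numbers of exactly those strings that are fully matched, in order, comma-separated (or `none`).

1, 2, 4, 5, 6, 7

1 → match
2 → match
3 → no match
4 → match
5 → match
6 → match
7 → match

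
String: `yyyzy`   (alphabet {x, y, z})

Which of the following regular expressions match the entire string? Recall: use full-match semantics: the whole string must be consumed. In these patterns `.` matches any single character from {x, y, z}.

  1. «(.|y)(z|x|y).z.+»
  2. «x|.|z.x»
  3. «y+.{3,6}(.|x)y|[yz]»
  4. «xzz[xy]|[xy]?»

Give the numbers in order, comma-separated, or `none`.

1 → match
2 → no match
3 → no match
4 → no match

1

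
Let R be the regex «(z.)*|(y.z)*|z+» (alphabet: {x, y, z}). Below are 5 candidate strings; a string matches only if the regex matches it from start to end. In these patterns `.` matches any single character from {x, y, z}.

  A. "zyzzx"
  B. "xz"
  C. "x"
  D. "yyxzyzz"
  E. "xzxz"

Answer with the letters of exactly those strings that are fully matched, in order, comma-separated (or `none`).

none

A → no match
B → no match
C → no match
D → no match
E → no match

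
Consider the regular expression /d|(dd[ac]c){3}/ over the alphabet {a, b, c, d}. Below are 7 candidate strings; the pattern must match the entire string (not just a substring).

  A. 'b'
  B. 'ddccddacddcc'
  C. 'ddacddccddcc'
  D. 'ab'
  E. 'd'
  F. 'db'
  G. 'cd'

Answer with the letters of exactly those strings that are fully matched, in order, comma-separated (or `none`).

A → no match
B → match
C → match
D → no match
E → match
F → no match
G → no match

B, C, E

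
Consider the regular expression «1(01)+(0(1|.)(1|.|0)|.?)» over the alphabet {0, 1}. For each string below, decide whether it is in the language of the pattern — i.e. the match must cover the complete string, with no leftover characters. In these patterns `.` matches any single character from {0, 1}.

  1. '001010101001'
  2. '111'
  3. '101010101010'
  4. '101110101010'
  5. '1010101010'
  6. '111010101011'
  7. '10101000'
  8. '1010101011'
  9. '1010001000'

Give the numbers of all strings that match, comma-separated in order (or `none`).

1 → no match — must start with '101'
2 → no match — must start with '101'
3 → match
4 → no match
5 → match
6 → no match — must start with '101'
7 → match
8 → match
9 → no match

3, 5, 7, 8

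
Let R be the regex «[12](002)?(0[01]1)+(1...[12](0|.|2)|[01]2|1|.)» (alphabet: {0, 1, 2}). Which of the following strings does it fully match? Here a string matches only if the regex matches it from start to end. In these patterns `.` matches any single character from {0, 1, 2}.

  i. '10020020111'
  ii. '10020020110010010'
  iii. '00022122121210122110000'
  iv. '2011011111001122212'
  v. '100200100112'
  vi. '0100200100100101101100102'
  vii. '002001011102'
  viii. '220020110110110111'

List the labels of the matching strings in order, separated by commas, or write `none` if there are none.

v

i → no match
ii → no match
iii → no match
iv → no match
v → match
vi → no match
vii → no match
viii → no match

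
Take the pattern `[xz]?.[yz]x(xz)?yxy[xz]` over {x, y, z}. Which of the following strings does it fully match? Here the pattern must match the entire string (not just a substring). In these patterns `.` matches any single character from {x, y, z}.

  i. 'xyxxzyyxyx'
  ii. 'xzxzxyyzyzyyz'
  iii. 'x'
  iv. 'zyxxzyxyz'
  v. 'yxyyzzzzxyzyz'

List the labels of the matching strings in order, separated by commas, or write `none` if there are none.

iv

i → no match
ii → no match
iii → no match
iv → match
v → no match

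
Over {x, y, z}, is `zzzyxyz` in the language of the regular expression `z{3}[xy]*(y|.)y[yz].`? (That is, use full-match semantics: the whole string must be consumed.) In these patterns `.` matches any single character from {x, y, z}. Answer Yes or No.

No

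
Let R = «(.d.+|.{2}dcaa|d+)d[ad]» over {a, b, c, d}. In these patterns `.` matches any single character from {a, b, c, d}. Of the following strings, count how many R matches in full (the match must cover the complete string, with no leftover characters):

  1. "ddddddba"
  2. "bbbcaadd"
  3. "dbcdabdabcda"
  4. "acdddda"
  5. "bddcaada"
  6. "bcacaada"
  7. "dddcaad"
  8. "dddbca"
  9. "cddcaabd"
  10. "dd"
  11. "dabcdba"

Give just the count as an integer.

1 → no match
2 → no match
3 → no match
4 → no match
5 → match
6 → no match
7 → no match
8 → no match
9 → no match
10 → no match
11 → no match
Total matched: 1

1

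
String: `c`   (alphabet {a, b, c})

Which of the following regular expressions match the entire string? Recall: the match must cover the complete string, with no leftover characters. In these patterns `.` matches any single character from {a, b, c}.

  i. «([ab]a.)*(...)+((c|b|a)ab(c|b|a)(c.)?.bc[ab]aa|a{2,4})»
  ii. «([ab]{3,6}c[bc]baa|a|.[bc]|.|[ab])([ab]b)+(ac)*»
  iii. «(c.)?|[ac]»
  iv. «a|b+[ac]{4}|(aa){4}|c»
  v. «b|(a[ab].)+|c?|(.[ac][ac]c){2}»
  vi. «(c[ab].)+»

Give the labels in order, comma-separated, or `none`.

iii, iv, v

i → no match
ii → no match
iii → match
iv → match
v → match
vi → no match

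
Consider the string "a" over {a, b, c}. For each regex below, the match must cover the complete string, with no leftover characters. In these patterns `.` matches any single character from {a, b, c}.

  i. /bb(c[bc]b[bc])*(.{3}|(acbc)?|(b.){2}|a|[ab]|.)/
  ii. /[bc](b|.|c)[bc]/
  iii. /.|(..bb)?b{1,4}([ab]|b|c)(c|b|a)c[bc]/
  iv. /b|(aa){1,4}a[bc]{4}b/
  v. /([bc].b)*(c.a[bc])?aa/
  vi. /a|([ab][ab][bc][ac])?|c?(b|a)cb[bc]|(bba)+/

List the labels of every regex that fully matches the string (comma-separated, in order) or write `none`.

iii, vi

i → no match — must start with "bb"
ii → no match
iii → match
iv → no match — must end with "b"
v → no match — must end with "aa"
vi → match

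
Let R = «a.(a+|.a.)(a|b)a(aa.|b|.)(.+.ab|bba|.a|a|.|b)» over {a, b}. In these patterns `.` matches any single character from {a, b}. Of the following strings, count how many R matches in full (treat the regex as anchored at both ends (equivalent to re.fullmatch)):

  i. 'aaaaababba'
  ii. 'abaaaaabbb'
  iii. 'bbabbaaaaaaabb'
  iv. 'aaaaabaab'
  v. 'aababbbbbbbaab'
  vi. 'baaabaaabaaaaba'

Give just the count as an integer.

i → match
ii → no match
iii → no match — must start with 'a'
iv → match
v → no match
vi → no match — must start with 'a'
Total matched: 2

2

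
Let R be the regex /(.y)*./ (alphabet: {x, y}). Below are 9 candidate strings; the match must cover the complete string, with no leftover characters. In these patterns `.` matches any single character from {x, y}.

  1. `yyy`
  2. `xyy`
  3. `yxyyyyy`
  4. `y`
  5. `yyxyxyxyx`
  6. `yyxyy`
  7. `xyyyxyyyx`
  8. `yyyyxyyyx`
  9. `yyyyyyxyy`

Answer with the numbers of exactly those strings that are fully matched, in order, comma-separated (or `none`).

1, 2, 4, 5, 6, 7, 8, 9

1. `yyy` → match
2. `xyy` → match
3. `yxyyyyy` → no match
4. `y` → match
5. `yyxyxyxyx` → match
6. `yyxyy` → match
7. `xyyyxyyyx` → match
8. `yyyyxyyyx` → match
9. `yyyyyyxyy` → match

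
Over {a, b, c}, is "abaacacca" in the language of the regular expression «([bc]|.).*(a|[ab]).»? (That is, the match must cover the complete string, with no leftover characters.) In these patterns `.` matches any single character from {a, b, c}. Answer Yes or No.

No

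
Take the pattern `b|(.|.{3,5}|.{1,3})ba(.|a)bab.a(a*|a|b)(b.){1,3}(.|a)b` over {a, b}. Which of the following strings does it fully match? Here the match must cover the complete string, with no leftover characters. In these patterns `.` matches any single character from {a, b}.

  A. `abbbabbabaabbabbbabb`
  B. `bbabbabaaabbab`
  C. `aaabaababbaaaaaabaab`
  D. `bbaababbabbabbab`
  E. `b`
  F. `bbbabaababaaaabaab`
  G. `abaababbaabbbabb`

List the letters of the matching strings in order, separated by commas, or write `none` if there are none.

A → match
B → match
C → match
D → match
E → match
F → match
G → match

A, B, C, D, E, F, G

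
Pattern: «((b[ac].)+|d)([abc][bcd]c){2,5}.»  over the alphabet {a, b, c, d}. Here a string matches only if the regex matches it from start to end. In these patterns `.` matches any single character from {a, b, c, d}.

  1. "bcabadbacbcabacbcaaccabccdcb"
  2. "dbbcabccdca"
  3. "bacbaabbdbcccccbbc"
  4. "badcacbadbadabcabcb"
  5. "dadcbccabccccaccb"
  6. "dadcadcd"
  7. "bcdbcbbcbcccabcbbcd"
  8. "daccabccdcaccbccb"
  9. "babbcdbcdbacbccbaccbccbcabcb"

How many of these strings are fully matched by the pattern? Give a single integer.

7

1 → match
2. "dbbcabccdca" → match
3 → no match
4 → no match
5 → match
6. "dadcadcd" → match
7 → match
8 → match
9 → match
Total matched: 7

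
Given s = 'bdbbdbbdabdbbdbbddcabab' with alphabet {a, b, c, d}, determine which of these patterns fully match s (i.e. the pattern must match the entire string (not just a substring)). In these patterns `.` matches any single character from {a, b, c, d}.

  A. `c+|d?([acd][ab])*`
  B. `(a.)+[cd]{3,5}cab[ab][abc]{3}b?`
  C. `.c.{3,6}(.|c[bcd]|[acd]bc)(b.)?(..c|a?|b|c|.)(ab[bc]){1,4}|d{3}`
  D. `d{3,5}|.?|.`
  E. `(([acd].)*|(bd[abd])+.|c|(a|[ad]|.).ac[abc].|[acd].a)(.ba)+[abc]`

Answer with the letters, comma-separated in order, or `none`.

A → no match
B → no match — must start with 'a'
C → no match
D → no match
E → match

E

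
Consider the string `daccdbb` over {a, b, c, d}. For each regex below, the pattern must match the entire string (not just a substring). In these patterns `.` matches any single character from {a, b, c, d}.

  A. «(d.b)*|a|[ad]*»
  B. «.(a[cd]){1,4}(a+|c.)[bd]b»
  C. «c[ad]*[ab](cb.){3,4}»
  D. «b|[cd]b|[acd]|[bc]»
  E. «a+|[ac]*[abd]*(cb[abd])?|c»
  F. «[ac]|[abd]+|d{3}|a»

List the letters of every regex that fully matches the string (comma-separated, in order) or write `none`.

A → no match
B → match
C → no match — must start with `c`
D → no match
E → no match
F → no match

B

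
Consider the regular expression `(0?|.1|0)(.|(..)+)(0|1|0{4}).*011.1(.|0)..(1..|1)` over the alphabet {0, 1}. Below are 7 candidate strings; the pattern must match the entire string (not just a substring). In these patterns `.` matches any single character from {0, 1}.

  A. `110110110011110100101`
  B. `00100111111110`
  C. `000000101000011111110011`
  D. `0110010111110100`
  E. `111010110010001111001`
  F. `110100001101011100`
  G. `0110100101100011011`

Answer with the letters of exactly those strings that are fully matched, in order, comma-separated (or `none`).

F

A → no match
B → no match
C → no match
D → no match
E → no match
F → match
G → no match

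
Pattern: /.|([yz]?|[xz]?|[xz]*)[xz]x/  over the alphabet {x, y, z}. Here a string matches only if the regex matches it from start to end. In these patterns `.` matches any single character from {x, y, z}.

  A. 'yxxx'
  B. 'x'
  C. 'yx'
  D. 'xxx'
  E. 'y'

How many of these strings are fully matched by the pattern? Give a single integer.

3

A. 'yxxx' → no match
B. 'x' → match
C. 'yx' → no match
D. 'xxx' → match
E. 'y' → match
Total matched: 3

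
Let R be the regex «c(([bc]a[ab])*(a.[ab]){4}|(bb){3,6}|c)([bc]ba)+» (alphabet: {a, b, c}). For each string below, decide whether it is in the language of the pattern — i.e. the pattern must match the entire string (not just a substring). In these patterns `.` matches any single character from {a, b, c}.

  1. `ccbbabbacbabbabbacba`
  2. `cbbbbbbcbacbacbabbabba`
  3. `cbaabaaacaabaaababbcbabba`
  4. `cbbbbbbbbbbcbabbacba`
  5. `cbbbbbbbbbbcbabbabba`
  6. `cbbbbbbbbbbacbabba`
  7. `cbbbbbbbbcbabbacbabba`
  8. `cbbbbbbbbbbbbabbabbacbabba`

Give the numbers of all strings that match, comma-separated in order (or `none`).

1 → match
2 → match
3 → match
4 → match
5 → match
6 → match
7 → match
8 → match

1, 2, 3, 4, 5, 6, 7, 8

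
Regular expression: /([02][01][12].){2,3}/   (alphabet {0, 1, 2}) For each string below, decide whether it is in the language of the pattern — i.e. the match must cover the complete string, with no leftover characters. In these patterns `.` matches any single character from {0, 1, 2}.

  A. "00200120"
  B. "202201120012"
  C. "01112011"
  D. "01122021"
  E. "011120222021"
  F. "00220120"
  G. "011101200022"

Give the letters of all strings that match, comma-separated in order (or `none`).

A, B, C, D, E, F, G

A → match
B → match
C → match
D → match
E → match
F → match
G → match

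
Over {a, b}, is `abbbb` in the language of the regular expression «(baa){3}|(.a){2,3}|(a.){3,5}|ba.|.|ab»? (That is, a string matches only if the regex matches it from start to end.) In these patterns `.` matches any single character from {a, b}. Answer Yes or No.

No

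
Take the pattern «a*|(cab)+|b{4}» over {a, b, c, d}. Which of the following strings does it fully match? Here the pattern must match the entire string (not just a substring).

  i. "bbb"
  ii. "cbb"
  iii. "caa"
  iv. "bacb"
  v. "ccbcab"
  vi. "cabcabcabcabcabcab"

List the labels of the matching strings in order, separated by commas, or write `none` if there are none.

i. "bbb" → no match
ii. "cbb" → no match
iii. "caa" → no match
iv. "bacb" → no match
v. "ccbcab" → no match
vi → match

vi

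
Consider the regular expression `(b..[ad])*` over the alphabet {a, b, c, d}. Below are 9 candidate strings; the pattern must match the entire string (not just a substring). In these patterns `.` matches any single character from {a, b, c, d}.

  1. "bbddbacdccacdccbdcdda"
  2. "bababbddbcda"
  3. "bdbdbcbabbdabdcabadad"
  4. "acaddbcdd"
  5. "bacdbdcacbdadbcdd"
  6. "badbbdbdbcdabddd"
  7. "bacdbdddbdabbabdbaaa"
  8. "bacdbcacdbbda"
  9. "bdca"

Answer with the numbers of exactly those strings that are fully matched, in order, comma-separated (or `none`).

2, 9

1 → no match
2 → match
3 → no match
4 → no match
5 → no match
6 → no match
7 → no match
8 → no match
9 → match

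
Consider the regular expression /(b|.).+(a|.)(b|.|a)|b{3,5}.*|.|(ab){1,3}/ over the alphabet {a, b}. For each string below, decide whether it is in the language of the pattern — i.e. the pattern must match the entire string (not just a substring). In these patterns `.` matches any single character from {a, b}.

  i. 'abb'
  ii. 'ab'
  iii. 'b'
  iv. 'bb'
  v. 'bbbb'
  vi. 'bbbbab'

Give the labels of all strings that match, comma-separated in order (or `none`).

i. 'abb' → no match
ii. 'ab' → match
iii. 'b' → match
iv. 'bb' → no match
v. 'bbbb' → match
vi. 'bbbbab' → match

ii, iii, v, vi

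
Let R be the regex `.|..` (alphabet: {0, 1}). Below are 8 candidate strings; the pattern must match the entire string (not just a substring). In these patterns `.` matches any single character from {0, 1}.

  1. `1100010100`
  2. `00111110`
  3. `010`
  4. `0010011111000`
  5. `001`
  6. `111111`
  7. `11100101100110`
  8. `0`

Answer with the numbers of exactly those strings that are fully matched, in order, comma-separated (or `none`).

8

1 → no match
2 → no match
3 → no match
4 → no match
5 → no match
6 → no match
7 → no match
8 → match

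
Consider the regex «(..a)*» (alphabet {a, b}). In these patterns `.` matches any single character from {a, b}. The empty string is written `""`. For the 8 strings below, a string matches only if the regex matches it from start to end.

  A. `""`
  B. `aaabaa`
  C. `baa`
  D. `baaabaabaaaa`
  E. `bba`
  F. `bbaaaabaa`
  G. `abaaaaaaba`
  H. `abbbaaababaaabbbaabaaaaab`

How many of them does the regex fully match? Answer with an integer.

A → match
B → match
C → match
D → match
E → match
F → match
G → no match
H → no match
Total matched: 6

6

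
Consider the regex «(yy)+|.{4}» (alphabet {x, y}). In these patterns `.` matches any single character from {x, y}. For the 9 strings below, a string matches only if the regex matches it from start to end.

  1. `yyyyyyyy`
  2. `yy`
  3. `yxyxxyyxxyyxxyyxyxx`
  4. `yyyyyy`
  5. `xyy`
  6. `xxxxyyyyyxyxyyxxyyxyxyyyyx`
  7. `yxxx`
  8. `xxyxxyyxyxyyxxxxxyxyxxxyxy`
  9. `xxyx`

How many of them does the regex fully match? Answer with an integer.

5

1. `yyyyyyyy` → match
2. `yy` → match
3 → no match
4. `yyyyyy` → match
5. `xyy` → no match
6 → no match
7. `yxxx` → match
8 → no match
9. `xxyx` → match
Total matched: 5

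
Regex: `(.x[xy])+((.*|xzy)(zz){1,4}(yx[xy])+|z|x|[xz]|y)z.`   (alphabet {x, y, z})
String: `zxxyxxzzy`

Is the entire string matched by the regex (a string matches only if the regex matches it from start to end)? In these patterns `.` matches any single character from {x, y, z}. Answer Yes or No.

Yes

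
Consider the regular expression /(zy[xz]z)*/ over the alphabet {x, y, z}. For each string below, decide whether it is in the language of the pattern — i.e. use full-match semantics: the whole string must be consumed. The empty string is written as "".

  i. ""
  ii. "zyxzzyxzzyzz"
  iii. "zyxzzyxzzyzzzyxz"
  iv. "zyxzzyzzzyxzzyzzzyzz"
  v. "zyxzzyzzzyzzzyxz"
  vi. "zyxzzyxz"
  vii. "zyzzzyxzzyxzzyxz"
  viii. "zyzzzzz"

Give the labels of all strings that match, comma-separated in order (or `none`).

i. "" → match
ii. "zyxzzyxzzyzz" → match
iii → match
iv → match
v → match
vi. "zyxzzyxz" → match
vii → match
viii. "zyzzzzz" → no match

i, ii, iii, iv, v, vi, vii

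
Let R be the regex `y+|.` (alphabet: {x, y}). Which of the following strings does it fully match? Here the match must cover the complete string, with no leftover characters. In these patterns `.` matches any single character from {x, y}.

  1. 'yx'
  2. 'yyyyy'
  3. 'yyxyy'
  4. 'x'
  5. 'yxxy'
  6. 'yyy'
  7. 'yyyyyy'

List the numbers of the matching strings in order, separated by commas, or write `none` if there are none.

1 → no match
2 → match
3 → no match
4 → match
5 → no match
6 → match
7 → match

2, 4, 6, 7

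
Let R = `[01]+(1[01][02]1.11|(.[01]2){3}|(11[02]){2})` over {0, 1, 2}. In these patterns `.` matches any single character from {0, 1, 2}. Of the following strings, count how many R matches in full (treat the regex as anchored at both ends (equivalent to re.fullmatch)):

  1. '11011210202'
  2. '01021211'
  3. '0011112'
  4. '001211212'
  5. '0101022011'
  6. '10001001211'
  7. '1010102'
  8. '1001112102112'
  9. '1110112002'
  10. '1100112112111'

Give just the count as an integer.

3

1. '11011210202' → no match
2. '01021211' → match
3. '0011112' → no match
4. '001211212' → no match
5. '0101022011' → no match
6. '10001001211' → match
7. '1010102' → no match
8 → match
9. '1110112002' → no match
10 → no match
Total matched: 3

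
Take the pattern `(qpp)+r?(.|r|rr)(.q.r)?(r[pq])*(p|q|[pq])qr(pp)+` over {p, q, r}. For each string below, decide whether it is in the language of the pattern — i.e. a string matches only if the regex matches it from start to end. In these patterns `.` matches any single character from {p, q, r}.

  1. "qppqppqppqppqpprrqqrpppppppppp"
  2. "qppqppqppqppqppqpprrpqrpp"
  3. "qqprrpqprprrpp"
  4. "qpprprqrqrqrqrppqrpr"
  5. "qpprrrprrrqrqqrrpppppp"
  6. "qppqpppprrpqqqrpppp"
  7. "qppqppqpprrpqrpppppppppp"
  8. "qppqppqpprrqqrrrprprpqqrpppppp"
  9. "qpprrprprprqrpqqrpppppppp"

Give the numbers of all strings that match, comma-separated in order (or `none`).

1, 2, 7, 8, 9

1 → match
2 → match
3 → no match — must start with "qpp"
4 → no match — must end with "pp"
5 → no match
6 → no match
7 → match
8 → match
9 → match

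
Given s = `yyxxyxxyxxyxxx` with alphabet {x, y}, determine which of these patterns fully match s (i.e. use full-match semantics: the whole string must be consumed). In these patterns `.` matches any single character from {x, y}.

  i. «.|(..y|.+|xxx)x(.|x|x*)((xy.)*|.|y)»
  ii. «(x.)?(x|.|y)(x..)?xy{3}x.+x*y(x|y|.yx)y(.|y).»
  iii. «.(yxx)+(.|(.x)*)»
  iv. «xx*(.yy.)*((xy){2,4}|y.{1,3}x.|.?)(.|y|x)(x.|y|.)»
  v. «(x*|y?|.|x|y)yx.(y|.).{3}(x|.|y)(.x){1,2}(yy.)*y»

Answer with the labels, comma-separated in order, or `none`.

i, iii

i → match
ii → no match
iii → match
iv → no match — must start with `x`
v → no match — must end with `y`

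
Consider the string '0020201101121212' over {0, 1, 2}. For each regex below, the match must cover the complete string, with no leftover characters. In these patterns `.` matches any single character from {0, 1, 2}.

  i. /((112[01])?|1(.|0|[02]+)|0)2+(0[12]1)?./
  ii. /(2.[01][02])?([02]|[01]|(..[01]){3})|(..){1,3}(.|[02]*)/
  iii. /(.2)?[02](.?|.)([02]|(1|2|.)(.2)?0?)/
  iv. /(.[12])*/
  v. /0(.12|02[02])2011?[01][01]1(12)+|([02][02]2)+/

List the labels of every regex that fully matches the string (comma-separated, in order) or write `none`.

v

i → no match
ii → no match
iii → no match
iv → no match
v → match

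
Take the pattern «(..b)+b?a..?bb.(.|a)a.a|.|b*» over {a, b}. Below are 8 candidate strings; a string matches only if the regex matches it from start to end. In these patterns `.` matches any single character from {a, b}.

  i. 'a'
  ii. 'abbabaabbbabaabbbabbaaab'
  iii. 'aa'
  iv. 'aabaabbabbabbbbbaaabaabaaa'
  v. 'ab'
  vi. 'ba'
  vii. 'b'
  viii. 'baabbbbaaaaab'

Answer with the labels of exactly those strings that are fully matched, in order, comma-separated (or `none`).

i, vii

i → match
ii → no match
iii → no match
iv → no match
v → no match
vi → no match
vii → match
viii → no match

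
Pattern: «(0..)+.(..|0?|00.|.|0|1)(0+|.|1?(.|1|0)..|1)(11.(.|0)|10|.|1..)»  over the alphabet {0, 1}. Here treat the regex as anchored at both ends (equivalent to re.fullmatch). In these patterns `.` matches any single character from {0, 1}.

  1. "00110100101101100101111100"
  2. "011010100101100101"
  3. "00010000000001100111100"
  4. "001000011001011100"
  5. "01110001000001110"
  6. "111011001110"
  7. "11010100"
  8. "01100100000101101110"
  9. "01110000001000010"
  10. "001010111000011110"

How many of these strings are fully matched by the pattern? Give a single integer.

2

1 → no match
2 → no match
3 → no match
4 → match
5 → no match
6 → no match — must start with "0"
7 → no match — must start with "0"
8 → match
9 → no match
10 → no match
Total matched: 2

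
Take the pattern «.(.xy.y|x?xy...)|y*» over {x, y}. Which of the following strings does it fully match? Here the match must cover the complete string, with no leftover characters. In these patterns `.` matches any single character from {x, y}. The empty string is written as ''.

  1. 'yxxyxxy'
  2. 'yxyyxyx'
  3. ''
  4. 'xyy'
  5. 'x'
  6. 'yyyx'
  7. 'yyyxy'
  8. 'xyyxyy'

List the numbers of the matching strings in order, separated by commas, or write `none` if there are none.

1 → match
2 → no match
3 → match
4 → no match
5 → no match
6 → no match
7 → no match
8 → no match

1, 3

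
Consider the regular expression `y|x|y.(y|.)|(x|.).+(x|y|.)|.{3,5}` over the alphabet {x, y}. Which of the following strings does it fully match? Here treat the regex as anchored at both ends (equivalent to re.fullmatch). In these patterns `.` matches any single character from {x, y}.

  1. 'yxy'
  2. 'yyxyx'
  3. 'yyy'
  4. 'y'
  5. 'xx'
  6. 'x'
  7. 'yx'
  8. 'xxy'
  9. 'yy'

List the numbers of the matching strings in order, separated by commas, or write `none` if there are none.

1 → match
2 → match
3 → match
4 → match
5 → no match
6 → match
7 → no match
8 → match
9 → no match

1, 2, 3, 4, 6, 8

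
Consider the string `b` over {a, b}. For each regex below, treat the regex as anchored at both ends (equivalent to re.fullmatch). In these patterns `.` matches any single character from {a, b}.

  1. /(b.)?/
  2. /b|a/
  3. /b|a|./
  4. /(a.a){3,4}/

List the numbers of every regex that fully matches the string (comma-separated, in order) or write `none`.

2, 3

1 → no match
2 → match
3 → match
4 → no match — must start with `a`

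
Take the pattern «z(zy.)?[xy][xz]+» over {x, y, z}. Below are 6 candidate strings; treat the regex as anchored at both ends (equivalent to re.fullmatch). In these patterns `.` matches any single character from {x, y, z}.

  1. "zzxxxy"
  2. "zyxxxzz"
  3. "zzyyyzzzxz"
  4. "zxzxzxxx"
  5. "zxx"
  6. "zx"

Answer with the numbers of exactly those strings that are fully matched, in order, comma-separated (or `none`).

1 → no match
2 → match
3 → match
4 → match
5 → match
6 → no match

2, 3, 4, 5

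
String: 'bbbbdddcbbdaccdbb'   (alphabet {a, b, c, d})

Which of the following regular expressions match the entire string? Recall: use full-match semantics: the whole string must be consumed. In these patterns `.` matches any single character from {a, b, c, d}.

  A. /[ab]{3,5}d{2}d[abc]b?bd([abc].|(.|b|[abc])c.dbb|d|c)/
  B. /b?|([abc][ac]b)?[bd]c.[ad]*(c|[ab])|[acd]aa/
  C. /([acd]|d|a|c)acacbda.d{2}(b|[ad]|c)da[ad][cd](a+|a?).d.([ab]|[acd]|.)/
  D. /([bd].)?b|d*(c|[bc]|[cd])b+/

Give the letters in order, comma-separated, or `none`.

A

A → match
B → no match
C → no match
D → no match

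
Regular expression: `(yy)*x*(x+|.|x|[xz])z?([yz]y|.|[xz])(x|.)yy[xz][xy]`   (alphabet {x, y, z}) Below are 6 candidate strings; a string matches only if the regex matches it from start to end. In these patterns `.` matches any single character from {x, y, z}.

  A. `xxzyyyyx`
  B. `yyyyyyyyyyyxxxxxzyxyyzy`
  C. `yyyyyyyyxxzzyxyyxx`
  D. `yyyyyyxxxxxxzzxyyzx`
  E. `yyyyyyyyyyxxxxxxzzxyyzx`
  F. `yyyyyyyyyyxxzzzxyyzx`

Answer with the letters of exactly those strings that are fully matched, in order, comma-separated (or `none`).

A → no match
B → no match
C → match
D → match
E → match
F → match

C, D, E, F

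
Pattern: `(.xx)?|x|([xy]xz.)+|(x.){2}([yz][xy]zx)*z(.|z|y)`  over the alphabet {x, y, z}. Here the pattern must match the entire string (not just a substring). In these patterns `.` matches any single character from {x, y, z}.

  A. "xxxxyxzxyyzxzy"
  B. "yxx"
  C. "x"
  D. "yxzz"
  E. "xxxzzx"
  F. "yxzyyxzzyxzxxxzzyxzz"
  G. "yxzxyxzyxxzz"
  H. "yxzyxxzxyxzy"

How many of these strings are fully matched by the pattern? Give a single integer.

8

A → match
B → match
C → match
D → match
E → match
F → match
G → match
H → match
Total matched: 8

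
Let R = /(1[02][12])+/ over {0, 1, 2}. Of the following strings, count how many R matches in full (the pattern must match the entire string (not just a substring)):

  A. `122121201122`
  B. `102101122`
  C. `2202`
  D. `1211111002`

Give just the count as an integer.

A → no match
B → match
C → no match — must start with `1`
D → no match
Total matched: 1

1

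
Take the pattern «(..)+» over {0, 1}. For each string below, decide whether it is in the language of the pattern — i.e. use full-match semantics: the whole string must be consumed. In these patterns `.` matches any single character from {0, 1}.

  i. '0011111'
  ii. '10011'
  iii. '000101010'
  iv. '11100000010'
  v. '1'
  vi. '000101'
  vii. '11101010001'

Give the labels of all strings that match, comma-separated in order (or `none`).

i → no match
ii → no match
iii → no match
iv → no match
v → no match
vi → match
vii → no match

vi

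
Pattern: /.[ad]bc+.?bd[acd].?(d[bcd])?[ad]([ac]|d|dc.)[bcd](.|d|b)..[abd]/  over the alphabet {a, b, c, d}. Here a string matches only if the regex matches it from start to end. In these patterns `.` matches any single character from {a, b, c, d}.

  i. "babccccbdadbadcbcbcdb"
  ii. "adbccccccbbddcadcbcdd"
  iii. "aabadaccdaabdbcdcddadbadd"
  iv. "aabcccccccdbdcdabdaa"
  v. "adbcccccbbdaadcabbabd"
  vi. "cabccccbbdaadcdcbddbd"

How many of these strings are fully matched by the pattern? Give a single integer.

4

i → match
ii → match
iii → no match
iv → no match
v → match
vi → match
Total matched: 4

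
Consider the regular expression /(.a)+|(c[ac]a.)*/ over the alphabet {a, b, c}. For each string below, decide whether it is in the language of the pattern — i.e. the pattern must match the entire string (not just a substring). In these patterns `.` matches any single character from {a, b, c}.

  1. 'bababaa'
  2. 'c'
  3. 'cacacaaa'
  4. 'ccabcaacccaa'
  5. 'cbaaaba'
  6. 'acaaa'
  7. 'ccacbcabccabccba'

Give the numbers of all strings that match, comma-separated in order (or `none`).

3, 4

1 → no match
2 → no match
3 → match
4 → match
5 → no match
6 → no match
7 → no match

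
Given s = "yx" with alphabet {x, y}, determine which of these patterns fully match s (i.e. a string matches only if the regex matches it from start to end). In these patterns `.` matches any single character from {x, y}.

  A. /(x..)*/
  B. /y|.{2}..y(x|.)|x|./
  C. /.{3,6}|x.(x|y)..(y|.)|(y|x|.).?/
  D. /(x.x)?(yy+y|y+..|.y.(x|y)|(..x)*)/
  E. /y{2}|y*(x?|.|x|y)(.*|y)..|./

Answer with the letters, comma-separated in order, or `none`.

C, E

A → no match
B → no match
C → match
D → no match
E → match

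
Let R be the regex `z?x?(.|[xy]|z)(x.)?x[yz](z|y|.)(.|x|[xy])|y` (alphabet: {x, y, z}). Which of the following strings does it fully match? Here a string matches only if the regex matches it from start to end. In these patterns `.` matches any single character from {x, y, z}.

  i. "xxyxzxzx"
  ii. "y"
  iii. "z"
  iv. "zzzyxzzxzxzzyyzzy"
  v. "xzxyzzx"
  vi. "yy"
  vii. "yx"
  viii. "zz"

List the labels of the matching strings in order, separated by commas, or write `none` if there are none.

i → no match
ii → match
iii → no match
iv → no match
v → no match
vi → no match
vii → no match
viii → no match

ii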